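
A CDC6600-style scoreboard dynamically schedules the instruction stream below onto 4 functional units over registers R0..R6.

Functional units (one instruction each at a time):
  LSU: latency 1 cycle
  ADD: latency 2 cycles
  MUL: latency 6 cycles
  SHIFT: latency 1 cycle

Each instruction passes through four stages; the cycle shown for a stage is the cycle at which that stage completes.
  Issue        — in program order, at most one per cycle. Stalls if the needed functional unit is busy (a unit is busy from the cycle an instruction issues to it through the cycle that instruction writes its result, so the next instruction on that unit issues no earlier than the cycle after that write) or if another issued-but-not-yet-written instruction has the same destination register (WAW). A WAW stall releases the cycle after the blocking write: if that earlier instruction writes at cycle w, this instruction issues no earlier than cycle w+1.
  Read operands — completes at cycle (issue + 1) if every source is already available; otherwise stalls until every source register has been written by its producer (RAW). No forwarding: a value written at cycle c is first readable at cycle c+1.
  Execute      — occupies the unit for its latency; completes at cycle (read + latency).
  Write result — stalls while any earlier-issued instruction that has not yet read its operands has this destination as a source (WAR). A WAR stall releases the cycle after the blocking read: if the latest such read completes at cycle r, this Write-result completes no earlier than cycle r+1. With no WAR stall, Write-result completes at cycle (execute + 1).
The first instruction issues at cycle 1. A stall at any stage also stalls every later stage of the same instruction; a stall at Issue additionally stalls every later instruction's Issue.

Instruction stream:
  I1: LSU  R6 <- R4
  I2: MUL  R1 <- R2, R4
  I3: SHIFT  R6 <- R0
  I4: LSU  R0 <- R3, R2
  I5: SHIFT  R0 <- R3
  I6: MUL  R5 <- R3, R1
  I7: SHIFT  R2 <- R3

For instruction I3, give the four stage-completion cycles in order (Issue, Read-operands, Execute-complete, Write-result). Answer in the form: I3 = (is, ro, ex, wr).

I3 = (5, 6, 7, 8)

cycle 1: I1 dispatched to LSU
cycle 2: I1 operands ready; I2 dispatched to MUL
cycle 3: I1 complete; I2 operands ready
cycle 4: R6←I1
cycle 5: I3 dispatched to SHIFT
cycle 6: I3 operands ready; I4 dispatched to LSU
cycle 7: I3 complete; I4 operands ready
cycle 8: R6←I3; I4 complete
cycle 9: I2 complete; R0←I4
cycle 10: R1←I2; I5 dispatched to SHIFT
cycle 11: I5 operands ready; I6 dispatched to MUL
cycle 12: I5 complete; I6 operands ready
cycle 13: R0←I5
cycle 14: I7 dispatched to SHIFT
cycle 15: I7 operands ready
cycle 16: I7 complete
cycle 17: R2←I7
cycle 18: I6 complete
cycle 19: R5←I6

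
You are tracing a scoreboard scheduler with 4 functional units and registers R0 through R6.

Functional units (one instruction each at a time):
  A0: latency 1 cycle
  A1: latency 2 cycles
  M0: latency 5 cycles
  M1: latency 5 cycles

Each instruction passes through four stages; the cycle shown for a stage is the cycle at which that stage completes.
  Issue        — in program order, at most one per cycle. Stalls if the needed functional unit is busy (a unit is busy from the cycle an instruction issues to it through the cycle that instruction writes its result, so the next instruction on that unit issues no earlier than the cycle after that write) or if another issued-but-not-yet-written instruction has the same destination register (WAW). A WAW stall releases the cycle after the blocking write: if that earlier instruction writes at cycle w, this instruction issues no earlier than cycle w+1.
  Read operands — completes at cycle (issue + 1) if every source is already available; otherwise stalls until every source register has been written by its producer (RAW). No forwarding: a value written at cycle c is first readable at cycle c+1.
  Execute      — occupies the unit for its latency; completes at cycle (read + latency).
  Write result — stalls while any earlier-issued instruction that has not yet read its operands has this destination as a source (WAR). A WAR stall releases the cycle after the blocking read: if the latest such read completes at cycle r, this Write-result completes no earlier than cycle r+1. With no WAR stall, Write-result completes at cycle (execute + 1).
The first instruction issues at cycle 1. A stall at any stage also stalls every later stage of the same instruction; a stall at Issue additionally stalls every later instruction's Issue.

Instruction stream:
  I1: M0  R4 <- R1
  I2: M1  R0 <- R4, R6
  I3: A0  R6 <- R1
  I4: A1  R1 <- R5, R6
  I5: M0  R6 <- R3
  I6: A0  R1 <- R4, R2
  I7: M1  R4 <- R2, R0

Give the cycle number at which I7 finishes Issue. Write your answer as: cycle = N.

cycle = 16

1) issue 1, read 2, done 7, write 8
2) issue 2, read 9, done 14, write 15  <RAW R4: wait I1 write@8>
3) issue 3, read 4, done 5, write 10  <WAR R6: wait I2 read@9>
4) issue 4, read 11, done 13, write 14  <RAW R6: wait I3 write@10>
5) issue 11, read 12, done 17, write 18  <WAW R6: wait I3 write@10>
6) issue 15, read 16, done 17, write 18  <WAW R1: wait I4 write@14>
7) issue 16, read 17, done 22, write 23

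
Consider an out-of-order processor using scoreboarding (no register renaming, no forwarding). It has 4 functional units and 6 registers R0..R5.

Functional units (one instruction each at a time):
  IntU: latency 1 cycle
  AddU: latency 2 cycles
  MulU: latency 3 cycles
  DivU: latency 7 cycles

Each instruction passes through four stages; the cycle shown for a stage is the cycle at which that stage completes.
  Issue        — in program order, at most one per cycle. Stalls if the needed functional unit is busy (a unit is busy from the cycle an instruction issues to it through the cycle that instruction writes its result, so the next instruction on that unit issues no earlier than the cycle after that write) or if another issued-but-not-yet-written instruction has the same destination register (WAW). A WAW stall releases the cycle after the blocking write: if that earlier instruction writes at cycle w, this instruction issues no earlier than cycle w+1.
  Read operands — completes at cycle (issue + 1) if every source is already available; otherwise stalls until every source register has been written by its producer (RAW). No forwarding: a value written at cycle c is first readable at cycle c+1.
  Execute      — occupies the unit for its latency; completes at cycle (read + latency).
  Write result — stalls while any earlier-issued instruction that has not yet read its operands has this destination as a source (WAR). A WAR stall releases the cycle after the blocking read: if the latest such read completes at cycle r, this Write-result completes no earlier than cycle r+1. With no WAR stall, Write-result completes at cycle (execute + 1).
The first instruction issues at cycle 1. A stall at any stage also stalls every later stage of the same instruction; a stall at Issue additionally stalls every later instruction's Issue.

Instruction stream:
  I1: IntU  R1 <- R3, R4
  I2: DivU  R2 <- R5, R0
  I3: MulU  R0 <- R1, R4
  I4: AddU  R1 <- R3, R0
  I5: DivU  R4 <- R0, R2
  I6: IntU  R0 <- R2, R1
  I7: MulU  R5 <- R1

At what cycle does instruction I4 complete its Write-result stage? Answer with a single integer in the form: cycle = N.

cycle = 13

[1] I1 dispatched to IntU
[2] I1 operands ready · I2 dispatched to DivU
[3] I1 complete · I2 operands ready · I3 dispatched to MulU
[4] R1←I1
[5] I3 operands ready · I4 dispatched to AddU
[8] I3 complete
[9] R0←I3
[10] I2 complete · I4 operands ready
[11] R2←I2
[12] I4 complete · I5 dispatched to DivU
[13] R1←I4 · I5 operands ready · I6 dispatched to IntU
[14] I6 operands ready · I7 dispatched to MulU
[15] I6 complete · I7 operands ready
[16] R0←I6
[18] I7 complete
[19] R5←I7
[20] I5 complete
[21] R4←I5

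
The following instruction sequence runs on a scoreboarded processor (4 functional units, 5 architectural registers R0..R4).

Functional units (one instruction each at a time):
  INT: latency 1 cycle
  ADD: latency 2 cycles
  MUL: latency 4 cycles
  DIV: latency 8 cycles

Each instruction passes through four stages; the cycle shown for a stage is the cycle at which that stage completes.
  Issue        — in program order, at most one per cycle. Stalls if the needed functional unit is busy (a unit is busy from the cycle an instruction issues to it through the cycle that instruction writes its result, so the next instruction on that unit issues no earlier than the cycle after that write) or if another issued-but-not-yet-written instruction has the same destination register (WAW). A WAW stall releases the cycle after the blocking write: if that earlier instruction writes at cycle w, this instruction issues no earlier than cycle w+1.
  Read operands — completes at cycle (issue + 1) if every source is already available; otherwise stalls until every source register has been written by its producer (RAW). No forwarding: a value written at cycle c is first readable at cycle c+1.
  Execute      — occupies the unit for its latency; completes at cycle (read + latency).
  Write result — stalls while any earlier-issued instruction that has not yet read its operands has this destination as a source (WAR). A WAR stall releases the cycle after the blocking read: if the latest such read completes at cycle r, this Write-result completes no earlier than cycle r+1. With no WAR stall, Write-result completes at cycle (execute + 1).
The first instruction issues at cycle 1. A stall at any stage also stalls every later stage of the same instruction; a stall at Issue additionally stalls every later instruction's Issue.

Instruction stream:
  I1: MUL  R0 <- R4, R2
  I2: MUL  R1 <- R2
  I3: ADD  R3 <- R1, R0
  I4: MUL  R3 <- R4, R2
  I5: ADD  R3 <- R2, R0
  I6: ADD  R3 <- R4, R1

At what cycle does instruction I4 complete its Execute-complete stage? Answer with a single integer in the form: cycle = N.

t=1  I1 issues→MUL
t=2  I1 reads
t=6  I1 exec-done
t=7  I1 writes R0
t=8  I2 issues→MUL
t=9  I2 reads; I3 issues→ADD
t=13  I2 exec-done
t=14  I2 writes R1
t=15  I3 reads
t=17  I3 exec-done
t=18  I3 writes R3
t=19  I4 issues→MUL
t=20  I4 reads
t=24  I4 exec-done
t=25  I4 writes R3
t=26  I5 issues→ADD
t=27  I5 reads
t=29  I5 exec-done
t=30  I5 writes R3
t=31  I6 issues→ADD
t=32  I6 reads
t=34  I6 exec-done
t=35  I6 writes R3

cycle = 24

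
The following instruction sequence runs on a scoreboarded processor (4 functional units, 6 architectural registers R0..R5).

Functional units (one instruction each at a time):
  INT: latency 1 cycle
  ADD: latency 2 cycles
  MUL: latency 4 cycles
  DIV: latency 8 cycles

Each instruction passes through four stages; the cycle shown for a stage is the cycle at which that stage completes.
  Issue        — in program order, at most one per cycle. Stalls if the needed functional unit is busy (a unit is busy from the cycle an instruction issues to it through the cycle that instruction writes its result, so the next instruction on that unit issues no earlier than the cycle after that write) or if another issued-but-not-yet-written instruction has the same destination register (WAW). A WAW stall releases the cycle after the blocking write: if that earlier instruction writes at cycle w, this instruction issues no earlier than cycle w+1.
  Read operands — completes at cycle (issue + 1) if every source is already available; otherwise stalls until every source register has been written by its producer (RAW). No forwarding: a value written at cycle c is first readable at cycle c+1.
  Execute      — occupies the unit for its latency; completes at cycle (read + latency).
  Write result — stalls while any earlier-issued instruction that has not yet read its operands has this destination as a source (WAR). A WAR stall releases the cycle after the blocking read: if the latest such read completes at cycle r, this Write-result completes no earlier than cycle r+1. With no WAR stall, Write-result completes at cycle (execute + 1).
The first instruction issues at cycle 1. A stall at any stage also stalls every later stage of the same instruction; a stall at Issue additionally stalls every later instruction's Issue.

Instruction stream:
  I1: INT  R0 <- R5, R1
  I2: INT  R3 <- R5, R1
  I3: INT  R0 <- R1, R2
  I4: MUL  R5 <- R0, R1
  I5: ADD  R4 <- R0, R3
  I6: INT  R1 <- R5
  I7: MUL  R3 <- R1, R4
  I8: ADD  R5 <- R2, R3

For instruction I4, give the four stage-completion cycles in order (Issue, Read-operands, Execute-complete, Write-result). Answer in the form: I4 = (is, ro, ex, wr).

I4 = (10, 13, 17, 18)

c1: I1→INT
c2: I1 RO
c3: I1 EX
c4: I1 WR R0
c5: I2→INT
c6: I2 RO
c7: I2 EX
c8: I2 WR R3
c9: I3→INT
c10: I3 RO, I4→MUL
c11: I3 EX, I5→ADD
c12: I3 WR R0
c13: I4 RO, I5 RO, I6→INT
c15: I5 EX
c16: I5 WR R4
c17: I4 EX
c18: I4 WR R5
c19: I6 RO, I7→MUL
c20: I6 EX, I8→ADD
c21: I6 WR R1
c22: I7 RO
c26: I7 EX
c27: I7 WR R3
c28: I8 RO
c30: I8 EX
c31: I8 WR R5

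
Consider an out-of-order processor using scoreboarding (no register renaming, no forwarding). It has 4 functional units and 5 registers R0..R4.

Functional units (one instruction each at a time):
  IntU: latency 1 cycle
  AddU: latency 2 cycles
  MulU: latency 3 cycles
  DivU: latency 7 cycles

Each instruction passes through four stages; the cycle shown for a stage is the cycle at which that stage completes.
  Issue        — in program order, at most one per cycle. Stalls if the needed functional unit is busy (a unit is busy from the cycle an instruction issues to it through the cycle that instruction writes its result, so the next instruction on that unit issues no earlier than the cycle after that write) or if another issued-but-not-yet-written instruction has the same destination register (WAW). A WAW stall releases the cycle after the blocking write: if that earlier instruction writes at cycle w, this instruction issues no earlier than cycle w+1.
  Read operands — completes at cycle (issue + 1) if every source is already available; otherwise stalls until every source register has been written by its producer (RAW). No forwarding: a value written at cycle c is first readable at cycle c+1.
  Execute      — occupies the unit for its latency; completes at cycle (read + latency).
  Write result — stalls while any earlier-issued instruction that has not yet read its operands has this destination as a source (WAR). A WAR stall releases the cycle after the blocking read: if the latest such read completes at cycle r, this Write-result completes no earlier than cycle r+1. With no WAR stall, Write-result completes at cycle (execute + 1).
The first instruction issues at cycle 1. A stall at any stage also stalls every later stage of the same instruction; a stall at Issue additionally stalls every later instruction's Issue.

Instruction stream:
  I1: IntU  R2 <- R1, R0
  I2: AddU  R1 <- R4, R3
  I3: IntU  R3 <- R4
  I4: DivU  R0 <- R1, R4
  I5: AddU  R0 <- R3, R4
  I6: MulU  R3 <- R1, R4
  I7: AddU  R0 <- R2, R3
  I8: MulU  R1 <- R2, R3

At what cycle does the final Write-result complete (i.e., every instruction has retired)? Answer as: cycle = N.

cycle = 28

  I1 | 1 | 2 | 3 | 4
  I2 | 2 | 3 | 5 | 6
  I3 | 5 | 6 | 7 | 8   struct: IntU busy until I1 writes@4
  I4 | 6 | 7 | 14 | 15
  I5 | 16 | 17 | 19 | 20   WAW R0: wait I4 write@15
  I6 | 17 | 18 | 21 | 22
  I7 | 21 | 23 | 25 | 26   struct: AddU busy until I5 writes@20 · RAW R3: wait I6 write@22
  I8 | 23 | 24 | 27 | 28   struct: MulU busy until I6 writes@22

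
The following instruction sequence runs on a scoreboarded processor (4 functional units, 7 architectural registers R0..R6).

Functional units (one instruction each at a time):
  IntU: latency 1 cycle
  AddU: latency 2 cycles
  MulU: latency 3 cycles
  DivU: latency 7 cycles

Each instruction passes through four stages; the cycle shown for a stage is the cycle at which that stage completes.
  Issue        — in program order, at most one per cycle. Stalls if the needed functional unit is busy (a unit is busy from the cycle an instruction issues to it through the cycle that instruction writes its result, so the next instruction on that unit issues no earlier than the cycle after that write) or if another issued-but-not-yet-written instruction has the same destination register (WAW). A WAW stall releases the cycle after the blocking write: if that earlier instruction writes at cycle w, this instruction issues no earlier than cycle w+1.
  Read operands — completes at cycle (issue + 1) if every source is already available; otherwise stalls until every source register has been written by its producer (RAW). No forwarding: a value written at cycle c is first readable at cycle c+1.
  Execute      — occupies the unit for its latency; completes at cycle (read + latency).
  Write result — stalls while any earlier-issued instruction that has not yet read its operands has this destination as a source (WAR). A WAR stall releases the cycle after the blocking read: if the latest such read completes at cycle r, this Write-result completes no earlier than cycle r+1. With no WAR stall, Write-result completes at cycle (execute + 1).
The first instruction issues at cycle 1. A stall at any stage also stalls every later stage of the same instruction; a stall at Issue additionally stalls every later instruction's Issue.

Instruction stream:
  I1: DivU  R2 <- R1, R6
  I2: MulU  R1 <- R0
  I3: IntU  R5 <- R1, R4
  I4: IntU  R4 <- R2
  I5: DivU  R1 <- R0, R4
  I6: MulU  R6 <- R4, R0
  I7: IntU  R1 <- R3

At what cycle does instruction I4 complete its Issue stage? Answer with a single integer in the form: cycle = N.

[1] I1→DivU
[2] I1 RO | I2→MulU
[3] I2 RO | I3→IntU
[6] I2 EX
[7] I2 WR R1
[8] I3 RO
[9] I1 EX | I3 EX
[10] I1 WR R2 | I3 WR R5
[11] I4→IntU
[12] I4 RO | I5→DivU
[13] I4 EX | I6→MulU
[14] I4 WR R4
[15] I5 RO | I6 RO
[18] I6 EX
[19] I6 WR R6
[22] I5 EX
[23] I5 WR R1
[24] I7→IntU
[25] I7 RO
[26] I7 EX
[27] I7 WR R1

cycle = 11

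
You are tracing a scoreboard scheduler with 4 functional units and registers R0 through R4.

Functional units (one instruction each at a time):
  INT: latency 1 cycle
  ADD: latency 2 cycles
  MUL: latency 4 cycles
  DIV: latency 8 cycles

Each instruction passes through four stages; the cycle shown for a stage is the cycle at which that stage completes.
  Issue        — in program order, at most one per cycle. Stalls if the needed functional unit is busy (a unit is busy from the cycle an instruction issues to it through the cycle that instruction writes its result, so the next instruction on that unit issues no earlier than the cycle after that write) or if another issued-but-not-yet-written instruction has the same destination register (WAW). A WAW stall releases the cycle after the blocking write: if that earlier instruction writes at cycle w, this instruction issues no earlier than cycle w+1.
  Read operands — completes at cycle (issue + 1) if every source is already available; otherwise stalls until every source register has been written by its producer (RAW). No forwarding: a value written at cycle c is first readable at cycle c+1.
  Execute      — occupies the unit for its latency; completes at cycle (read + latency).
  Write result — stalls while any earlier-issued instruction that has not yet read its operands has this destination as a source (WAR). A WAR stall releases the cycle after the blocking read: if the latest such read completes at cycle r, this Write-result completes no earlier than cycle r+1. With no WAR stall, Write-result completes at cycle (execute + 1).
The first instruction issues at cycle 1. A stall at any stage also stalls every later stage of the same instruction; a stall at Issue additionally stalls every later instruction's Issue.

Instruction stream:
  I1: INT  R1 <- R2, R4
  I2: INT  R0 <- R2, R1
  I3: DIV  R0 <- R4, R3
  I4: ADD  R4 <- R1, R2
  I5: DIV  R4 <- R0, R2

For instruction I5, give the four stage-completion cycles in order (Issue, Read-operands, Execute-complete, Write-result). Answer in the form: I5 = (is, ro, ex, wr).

1) issue 1, read 2, done 3, write 4
2) issue 5, read 6, done 7, write 8  <struct: INT busy until I1 writes@4>
3) issue 9, read 10, done 18, write 19  <WAW R0: wait I2 write@8>
4) issue 10, read 11, done 13, write 14
5) issue 20, read 21, done 29, write 30  <struct: DIV busy until I3 writes@19>

I5 = (20, 21, 29, 30)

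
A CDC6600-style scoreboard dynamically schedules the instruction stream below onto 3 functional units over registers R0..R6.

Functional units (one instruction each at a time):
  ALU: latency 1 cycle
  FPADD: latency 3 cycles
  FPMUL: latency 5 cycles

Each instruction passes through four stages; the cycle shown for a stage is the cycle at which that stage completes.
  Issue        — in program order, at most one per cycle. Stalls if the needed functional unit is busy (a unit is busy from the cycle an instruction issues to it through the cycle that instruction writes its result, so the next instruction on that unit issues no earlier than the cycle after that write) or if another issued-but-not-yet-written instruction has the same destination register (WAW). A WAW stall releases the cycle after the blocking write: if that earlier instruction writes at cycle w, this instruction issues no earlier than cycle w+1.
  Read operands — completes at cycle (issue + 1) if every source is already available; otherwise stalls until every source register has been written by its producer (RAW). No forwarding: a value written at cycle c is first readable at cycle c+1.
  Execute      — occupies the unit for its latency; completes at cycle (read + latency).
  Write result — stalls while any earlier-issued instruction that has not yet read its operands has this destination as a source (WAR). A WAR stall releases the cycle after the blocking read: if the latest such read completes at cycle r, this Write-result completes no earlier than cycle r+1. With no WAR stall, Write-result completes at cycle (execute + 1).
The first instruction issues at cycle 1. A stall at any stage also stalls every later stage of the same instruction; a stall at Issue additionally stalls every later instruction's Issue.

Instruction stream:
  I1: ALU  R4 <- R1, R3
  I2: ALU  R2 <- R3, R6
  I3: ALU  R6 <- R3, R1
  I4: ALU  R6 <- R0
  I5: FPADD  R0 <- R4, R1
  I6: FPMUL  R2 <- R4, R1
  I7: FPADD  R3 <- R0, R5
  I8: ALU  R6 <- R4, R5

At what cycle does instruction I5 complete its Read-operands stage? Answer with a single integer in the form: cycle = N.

cycle = 15

[1] issue I1 (ALU)
[2] I1 read-ops
[3] I1 finished on ALU
[4] I1→R4
[5] issue I2 (ALU)
[6] I2 read-ops
[7] I2 finished on ALU
[8] I2→R2
[9] issue I3 (ALU)
[10] I3 read-ops
[11] I3 finished on ALU
[12] I3→R6
[13] issue I4 (ALU)
[14] I4 read-ops · issue I5 (FPADD)
[15] I4 finished on ALU · I5 read-ops · issue I6 (FPMUL)
[16] I4→R6 · I6 read-ops
[18] I5 finished on FPADD
[19] I5→R0
[20] issue I7 (FPADD)
[21] I6 finished on FPMUL · I7 read-ops · issue I8 (ALU)
[22] I6→R2 · I8 read-ops
[23] I8 finished on ALU
[24] I7 finished on FPADD · I8→R6
[25] I7→R3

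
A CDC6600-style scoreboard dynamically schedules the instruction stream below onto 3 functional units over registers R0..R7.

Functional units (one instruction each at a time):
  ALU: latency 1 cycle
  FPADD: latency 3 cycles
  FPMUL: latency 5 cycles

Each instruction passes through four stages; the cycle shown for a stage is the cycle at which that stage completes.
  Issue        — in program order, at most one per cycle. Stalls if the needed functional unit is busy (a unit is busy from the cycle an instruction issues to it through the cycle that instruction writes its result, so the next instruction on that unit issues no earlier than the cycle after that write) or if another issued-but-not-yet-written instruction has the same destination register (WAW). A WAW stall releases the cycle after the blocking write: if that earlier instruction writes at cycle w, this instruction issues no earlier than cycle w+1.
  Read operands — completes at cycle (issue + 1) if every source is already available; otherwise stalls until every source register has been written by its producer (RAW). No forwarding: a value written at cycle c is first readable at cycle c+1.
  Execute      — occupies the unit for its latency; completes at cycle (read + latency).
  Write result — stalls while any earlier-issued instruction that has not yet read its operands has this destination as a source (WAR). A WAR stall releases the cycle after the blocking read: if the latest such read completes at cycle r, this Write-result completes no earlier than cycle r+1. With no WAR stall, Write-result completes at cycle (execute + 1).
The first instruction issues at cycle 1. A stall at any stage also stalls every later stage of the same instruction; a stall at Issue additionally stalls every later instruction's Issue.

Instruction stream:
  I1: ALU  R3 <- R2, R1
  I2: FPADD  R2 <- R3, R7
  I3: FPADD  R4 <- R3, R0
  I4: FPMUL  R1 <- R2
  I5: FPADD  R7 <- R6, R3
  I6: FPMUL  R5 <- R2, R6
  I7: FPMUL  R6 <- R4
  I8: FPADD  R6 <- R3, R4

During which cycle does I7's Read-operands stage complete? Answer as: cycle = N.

I1  is:1  ro:2  ex:3  wr:4
I2  is:2  ro:5  ex:8  wr:9  — RAW R3: wait I1 write@4
I3  is:10  ro:11  ex:14  wr:15  — struct: FPADD busy until I2 writes@9
I4  is:11  ro:12  ex:17  wr:18
I5  is:16  ro:17  ex:20  wr:21  — struct: FPADD busy until I3 writes@15
I6  is:19  ro:20  ex:25  wr:26  — struct: FPMUL busy until I4 writes@18
I7  is:27  ro:28  ex:33  wr:34  — struct: FPMUL busy until I6 writes@26
I8  is:35  ro:36  ex:39  wr:40  — WAW R6: wait I7 write@34

cycle = 28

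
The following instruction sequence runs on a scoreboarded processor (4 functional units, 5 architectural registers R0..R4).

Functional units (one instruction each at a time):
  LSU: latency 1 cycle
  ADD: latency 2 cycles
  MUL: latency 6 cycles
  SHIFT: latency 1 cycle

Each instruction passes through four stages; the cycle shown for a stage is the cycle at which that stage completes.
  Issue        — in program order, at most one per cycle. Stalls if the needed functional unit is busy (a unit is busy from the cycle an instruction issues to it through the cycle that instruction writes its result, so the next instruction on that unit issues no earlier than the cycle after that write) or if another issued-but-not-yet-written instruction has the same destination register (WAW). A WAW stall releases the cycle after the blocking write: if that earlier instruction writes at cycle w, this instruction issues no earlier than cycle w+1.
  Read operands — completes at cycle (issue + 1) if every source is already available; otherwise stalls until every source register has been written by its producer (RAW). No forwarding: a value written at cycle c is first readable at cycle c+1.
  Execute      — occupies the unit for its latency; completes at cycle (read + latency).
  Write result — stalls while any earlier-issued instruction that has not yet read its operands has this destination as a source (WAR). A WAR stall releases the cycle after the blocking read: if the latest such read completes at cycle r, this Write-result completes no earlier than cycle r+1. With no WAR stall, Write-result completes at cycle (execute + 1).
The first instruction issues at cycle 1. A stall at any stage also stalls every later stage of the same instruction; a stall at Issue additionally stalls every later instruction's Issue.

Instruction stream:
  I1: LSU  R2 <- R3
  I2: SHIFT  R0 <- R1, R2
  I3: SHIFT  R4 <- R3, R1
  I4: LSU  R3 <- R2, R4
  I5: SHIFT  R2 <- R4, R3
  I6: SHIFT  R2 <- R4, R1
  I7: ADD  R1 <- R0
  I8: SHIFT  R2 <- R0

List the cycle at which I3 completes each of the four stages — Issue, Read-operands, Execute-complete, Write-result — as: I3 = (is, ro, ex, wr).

I3 = (8, 9, 10, 11)

[1] I1 dispatched to LSU
[2] I1 operands ready · I2 dispatched to SHIFT
[3] I1 complete
[4] R2←I1
[5] I2 operands ready
[6] I2 complete
[7] R0←I2
[8] I3 dispatched to SHIFT
[9] I3 operands ready · I4 dispatched to LSU
[10] I3 complete
[11] R4←I3
[12] I4 operands ready · I5 dispatched to SHIFT
[13] I4 complete
[14] R3←I4
[15] I5 operands ready
[16] I5 complete
[17] R2←I5
[18] I6 dispatched to SHIFT
[19] I6 operands ready · I7 dispatched to ADD
[20] I6 complete · I7 operands ready
[21] R2←I6
[22] I7 complete · I8 dispatched to SHIFT
[23] R1←I7 · I8 operands ready
[24] I8 complete
[25] R2←I8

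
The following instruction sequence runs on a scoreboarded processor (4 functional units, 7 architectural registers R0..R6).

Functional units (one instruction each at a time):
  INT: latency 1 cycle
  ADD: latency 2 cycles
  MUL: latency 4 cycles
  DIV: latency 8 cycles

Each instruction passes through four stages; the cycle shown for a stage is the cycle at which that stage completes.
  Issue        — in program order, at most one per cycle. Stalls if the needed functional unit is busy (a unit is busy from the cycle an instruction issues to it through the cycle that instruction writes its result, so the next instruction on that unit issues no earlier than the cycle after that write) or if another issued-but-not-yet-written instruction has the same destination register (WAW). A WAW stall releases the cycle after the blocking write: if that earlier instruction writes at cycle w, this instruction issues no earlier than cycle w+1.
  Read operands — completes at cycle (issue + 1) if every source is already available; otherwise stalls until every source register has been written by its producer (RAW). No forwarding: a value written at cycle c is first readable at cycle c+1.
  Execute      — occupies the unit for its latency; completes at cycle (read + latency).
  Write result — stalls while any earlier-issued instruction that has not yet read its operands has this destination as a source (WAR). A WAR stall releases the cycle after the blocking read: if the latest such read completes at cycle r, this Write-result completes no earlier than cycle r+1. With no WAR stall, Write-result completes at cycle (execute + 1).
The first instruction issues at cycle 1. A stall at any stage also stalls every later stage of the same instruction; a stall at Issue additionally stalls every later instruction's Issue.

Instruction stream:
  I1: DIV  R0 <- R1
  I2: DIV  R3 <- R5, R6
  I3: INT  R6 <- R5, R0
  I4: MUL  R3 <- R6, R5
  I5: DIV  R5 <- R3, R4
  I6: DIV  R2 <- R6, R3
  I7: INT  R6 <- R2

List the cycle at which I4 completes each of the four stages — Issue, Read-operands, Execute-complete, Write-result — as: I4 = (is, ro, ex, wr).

[1] I1 dispatched to DIV
[2] I1 operands ready
[10] I1 complete
[11] R0←I1
[12] I2 dispatched to DIV
[13] I2 operands ready, I3 dispatched to INT
[14] I3 operands ready
[15] I3 complete
[16] R6←I3
[21] I2 complete
[22] R3←I2
[23] I4 dispatched to MUL
[24] I4 operands ready, I5 dispatched to DIV
[28] I4 complete
[29] R3←I4
[30] I5 operands ready
[38] I5 complete
[39] R5←I5
[40] I6 dispatched to DIV
[41] I6 operands ready, I7 dispatched to INT
[49] I6 complete
[50] R2←I6
[51] I7 operands ready
[52] I7 complete
[53] R6←I7

I4 = (23, 24, 28, 29)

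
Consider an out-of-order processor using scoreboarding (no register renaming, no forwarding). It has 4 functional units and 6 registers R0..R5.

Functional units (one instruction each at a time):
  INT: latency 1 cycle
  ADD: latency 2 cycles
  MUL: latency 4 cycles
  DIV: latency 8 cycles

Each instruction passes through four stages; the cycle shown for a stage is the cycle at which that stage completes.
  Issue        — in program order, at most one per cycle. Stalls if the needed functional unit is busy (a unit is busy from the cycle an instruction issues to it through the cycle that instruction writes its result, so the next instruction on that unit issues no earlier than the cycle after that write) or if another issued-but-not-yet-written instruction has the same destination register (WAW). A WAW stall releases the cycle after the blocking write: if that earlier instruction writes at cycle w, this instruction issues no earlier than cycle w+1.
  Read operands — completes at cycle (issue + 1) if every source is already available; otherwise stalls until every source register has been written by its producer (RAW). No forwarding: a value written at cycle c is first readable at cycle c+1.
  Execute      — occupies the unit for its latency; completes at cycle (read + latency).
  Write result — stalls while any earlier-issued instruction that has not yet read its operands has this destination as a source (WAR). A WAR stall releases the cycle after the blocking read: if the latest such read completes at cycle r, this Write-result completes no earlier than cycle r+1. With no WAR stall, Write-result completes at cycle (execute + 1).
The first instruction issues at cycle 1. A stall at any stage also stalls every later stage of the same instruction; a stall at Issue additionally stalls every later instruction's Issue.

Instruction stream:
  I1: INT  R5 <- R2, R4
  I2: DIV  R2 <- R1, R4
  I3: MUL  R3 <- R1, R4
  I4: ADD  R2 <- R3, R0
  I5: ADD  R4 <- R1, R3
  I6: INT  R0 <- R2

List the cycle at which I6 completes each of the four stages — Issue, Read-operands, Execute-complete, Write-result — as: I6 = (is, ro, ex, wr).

I6 = (19, 20, 21, 22)

[1] I1→INT
[2] I1 RO; I2→DIV
[3] I1 EX; I2 RO; I3→MUL
[4] I1 WR R5; I3 RO
[8] I3 EX
[9] I3 WR R3
[11] I2 EX
[12] I2 WR R2
[13] I4→ADD
[14] I4 RO
[16] I4 EX
[17] I4 WR R2
[18] I5→ADD
[19] I5 RO; I6→INT
[20] I6 RO
[21] I5 EX; I6 EX
[22] I5 WR R4; I6 WR R0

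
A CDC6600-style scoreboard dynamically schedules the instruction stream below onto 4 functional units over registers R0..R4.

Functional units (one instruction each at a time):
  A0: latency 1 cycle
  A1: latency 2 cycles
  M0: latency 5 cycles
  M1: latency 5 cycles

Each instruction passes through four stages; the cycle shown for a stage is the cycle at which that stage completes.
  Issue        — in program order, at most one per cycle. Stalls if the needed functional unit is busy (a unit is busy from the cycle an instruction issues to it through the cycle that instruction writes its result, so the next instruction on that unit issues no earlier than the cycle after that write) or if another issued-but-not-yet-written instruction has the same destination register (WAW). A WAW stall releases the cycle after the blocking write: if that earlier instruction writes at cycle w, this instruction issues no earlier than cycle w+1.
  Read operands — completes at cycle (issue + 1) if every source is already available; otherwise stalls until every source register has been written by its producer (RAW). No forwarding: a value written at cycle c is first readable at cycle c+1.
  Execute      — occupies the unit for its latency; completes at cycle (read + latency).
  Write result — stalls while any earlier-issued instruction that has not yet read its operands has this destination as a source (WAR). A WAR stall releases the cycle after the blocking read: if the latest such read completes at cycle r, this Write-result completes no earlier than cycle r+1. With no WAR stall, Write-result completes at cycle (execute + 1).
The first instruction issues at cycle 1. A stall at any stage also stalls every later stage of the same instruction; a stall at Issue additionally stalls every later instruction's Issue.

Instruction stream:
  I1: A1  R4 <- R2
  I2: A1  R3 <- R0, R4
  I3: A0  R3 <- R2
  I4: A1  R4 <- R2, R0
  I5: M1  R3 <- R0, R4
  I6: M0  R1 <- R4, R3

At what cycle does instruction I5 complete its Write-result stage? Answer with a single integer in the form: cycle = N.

cycle = 23

I1  is:1  ro:2  ex:4  wr:5
I2  is:6  ro:7  ex:9  wr:10  — struct: A1 busy until I1 writes@5
I3  is:11  ro:12  ex:13  wr:14  — WAW R3: wait I2 write@10
I4  is:12  ro:13  ex:15  wr:16
I5  is:15  ro:17  ex:22  wr:23  — WAW R3: wait I3 write@14, RAW R4: wait I4 write@16
I6  is:16  ro:24  ex:29  wr:30  — RAW R3: wait I5 write@23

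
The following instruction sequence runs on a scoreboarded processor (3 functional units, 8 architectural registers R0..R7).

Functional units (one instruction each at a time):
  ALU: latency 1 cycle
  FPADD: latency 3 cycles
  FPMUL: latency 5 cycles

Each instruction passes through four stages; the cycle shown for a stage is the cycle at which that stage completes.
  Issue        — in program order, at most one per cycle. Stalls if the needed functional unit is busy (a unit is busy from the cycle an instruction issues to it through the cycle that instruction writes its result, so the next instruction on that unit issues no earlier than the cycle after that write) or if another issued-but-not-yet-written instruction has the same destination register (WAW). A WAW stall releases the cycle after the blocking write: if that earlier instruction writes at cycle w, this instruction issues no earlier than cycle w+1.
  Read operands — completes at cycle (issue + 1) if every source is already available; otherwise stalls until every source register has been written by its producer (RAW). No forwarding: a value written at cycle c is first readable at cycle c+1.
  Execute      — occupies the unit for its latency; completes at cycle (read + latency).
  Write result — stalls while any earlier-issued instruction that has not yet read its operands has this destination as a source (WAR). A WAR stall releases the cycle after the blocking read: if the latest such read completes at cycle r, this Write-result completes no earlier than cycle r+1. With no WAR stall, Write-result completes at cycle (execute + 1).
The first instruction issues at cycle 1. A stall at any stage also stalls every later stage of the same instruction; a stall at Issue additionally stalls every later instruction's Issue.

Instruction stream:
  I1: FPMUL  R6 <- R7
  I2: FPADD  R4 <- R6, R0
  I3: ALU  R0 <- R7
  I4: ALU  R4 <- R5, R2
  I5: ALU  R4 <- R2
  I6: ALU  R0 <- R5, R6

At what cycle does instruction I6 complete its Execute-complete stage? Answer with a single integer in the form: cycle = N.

cycle = 24

c1: I1 dispatched to FPMUL
c2: I1 operands ready, I2 dispatched to FPADD
c3: I3 dispatched to ALU
c4: I3 operands ready
c5: I3 complete
c7: I1 complete
c8: R6←I1
c9: I2 operands ready
c10: R0←I3
c12: I2 complete
c13: R4←I2
c14: I4 dispatched to ALU
c15: I4 operands ready
c16: I4 complete
c17: R4←I4
c18: I5 dispatched to ALU
c19: I5 operands ready
c20: I5 complete
c21: R4←I5
c22: I6 dispatched to ALU
c23: I6 operands ready
c24: I6 complete
c25: R0←I6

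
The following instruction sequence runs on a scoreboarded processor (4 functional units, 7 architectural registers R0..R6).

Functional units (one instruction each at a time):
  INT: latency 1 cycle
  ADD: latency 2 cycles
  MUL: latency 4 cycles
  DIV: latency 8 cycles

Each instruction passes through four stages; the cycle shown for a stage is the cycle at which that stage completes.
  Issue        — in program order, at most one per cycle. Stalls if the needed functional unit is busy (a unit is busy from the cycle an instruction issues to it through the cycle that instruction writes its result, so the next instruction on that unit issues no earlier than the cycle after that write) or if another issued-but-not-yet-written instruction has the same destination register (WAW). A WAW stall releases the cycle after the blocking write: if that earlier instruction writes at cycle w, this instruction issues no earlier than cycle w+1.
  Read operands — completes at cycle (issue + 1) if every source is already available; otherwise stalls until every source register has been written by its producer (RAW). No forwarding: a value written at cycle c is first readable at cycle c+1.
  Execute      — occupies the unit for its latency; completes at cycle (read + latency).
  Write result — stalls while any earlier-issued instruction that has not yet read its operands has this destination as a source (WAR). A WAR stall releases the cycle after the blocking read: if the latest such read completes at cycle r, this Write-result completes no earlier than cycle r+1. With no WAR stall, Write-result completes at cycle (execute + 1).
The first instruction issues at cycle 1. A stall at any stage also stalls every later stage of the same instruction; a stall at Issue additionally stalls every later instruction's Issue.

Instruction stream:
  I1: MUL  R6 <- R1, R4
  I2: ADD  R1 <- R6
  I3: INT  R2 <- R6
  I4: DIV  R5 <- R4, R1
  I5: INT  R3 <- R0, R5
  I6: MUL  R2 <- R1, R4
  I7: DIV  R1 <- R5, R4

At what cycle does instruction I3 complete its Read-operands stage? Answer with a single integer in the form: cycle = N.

cycle = 8

I1 -> (1, 2, 6, 7)
I2 -> (2, 8, 10, 11)  // RAW R6: wait I1 write@7
I3 -> (3, 8, 9, 10)  // RAW R6: wait I1 write@7
I4 -> (4, 12, 20, 21)  // RAW R1: wait I2 write@11
I5 -> (11, 22, 23, 24)  // struct: INT busy until I3 writes@10, RAW R5: wait I4 write@21
I6 -> (12, 13, 17, 18)
I7 -> (22, 23, 31, 32)  // struct: DIV busy until I4 writes@21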